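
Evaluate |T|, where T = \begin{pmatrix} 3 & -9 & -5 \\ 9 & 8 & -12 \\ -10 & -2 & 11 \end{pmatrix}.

-307

Expand along row 1:
  + 3 · |8 -12; -2 11| = 3·(88 − 24) = 192
  − (-9) · |9 -12; -10 11| = −(-9)·(99 − 120) = -189
  + (-5) · |9 8; -10 -2| = (-5)·(-18 − (-80)) = -310
Sum: (192) + (-189) + (-310) = -307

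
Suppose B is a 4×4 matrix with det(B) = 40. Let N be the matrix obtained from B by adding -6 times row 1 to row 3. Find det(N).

40

Adding a multiple of one row to another leaves the determinant unchanged.
det(N) = (1)·(40) = 40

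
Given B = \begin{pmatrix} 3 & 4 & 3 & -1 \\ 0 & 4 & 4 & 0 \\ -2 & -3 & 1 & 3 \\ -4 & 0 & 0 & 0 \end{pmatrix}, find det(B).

|B| = -16

Expand along row 4 (it has 3 zeros):
  − (-4) · M_41   where M_41 = det([4 3 -1; 4 4 0; -3 1 3]) = -4
det = (-1)·(-4)·(-4) = -16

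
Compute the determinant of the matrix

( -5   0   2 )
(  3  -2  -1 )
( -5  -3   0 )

Expand along column 2:
  + (-2) · |-5 2; -5 0| = (-2)·(0 − (-10)) = -20
  − (-3) · |-5 2; 3 -1| = −(-3)·(5 − 6) = -3
Sum: (-20) + (-3) = -23

The determinant is -23.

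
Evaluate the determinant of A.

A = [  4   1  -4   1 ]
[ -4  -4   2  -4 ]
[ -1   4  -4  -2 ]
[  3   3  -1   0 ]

-318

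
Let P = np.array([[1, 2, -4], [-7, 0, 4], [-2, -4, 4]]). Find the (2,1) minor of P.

-8

Delete row 2 and column 1; the remaining 2×2 submatrix is [2 -4; -4 4].
Its determinant is 2·4 − (-4)·(-4) = -8.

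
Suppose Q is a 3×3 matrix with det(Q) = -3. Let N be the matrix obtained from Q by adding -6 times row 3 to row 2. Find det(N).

-3

Adding a multiple of one row to another leaves the determinant unchanged.
det(N) = (1)·(-3) = -3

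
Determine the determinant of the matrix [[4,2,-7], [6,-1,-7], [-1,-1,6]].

-61

Expand along column 1:
  + 4 · |-1 -7; -1 6| = 4·(-6 − 7) = -52
  − 6 · |2 -7; -1 6| = −6·(12 − 7) = -30
  + (-1) · |2 -7; -1 -7| = (-1)·(-14 − 7) = 21
Sum: (-52) + (-30) + (21) = -61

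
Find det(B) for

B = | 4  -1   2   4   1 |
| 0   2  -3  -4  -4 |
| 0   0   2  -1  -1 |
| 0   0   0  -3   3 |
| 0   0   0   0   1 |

B is upper triangular, so det(B) is the product of the diagonal entries:
det = (4) · (2) · (2) · (-3) · (1) = -48

|B| = -48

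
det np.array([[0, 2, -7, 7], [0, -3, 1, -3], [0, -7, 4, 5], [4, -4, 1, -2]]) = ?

1012

Expand along column 1 (it has 3 zeros):
  − (4) · M_41   where M_41 = det([2 -7 7; -3 1 -3; -7 4 5]) = -253
det = (-1)·(4)·(-253) = 1012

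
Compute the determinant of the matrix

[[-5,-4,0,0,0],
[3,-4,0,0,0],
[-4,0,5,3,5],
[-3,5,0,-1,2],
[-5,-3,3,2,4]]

The matrix is block lower-triangular with a 2×2 block and a 3×3 block on the diagonal, so its determinant equals the product of the determinants of the diagonal blocks.
det of the 2×2 block = 32
det of the 3×3 block = -7
det = (32)·(-7) = -224

-224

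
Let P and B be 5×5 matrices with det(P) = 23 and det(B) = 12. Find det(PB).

det(PB) = det(P)·det(B) = (23)·(12) = 276

|PB| = 276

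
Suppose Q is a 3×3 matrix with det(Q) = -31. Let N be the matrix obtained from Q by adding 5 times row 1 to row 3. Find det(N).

Adding a multiple of one row to another leaves the determinant unchanged.
det(N) = (1)·(-31) = -31

-31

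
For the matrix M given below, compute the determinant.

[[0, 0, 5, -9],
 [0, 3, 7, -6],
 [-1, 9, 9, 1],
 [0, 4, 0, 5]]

Expand along column 1 (it has 3 zeros):
  + (-1) · M_31   where M_31 = det([0 5 -9; 3 7 -6; 4 0 5]) = 57
det = (+1)·(-1)·(57) = -57

det(M) = -57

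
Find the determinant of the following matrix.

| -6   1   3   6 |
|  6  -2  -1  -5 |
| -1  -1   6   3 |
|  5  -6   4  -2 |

-22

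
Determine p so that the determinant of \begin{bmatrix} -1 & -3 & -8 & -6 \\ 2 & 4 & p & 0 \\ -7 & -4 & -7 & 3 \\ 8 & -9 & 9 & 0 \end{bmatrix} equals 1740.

Expanding along the column containing p, det(B) is linear in p: det(B) = (669)·p + (-2274).
Set (669)·p + (-2274) = 1740  ⇒  (669)·p = 4014  ⇒  p = 6.

p = 6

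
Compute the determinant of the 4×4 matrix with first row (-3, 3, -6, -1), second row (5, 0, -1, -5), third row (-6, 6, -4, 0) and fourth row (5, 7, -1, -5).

Expand along row 2 (it has 1 zero):
  − (5) · M_21   where M_21 = det([3 -6 -1; 6 -4 0; 7 -1 -5]) = -142
  − (-1) · M_23   where M_23 = det([-3 3 -1; -6 6 0; 5 7 -5]) = 72
  + (-5) · M_24   where M_24 = det([-3 3 -6; -6 6 -4; 5 7 -1]) = 288
det = (-1)·(5)·(-142) + (-1)·(-1)·(72) + (+1)·(-5)·(288) = -658

The determinant is -658.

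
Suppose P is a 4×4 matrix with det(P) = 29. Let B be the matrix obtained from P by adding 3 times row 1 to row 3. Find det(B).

Adding a multiple of one row to another leaves the determinant unchanged.
det(B) = (1)·(29) = 29

29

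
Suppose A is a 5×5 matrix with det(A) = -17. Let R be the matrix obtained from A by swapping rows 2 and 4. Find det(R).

Swapping two rows multiplies the determinant by −1.
det(R) = (-1)·(-17) = 17

|R| = 17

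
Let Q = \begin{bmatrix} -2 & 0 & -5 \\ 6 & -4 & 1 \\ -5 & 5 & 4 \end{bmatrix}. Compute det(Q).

Expand along row 1:
  + (-2) · |-4 1; 5 4| = (-2)·(-16 − 5) = 42
  + (-5) · |6 -4; -5 5| = (-5)·(30 − 20) = -50
Sum: (42) + (-50) = -8

det(Q) = -8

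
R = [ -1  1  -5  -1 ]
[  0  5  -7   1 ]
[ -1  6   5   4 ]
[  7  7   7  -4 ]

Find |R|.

det(R) = 1005

Expand along row 2 (it has 1 zero):
  + (5) · M_22   where M_22 = det([-1 -5 -1; -1 5 4; 7 7 -4]) = -30
  − (-7) · M_23   where M_23 = det([-1 1 -1; -1 6 4; 7 7 -4]) = 125
  + (1) · M_24   where M_24 = det([-1 1 -5; -1 6 5; 7 7 7]) = 280
det = (+1)·(5)·(-30) + (-1)·(-7)·(125) + (+1)·(1)·(280) = 1005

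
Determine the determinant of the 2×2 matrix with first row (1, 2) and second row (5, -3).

-13

det = 1·(-3) − 2·5 = -3 − 10 = -13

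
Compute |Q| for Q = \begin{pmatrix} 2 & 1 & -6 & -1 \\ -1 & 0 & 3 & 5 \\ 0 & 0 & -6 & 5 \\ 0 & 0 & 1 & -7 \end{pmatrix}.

37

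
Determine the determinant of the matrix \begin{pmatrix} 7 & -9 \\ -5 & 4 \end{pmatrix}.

det = 7·4 − (-9)·(-5) = 28 − 45 = -17

-17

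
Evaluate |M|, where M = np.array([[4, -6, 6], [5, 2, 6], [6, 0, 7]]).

-22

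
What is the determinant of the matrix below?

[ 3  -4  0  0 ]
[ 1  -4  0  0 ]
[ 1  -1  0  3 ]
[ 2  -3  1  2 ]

24

The matrix is block lower-triangular with a 2×2 block and a 2×2 block on the diagonal, so its determinant equals the product of the determinants of the diagonal blocks.
det of the 2×2 block = -8
det of the 2×2 block = -3
det = (-8)·(-3) = 24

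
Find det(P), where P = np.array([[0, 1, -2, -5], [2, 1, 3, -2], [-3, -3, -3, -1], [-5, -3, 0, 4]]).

Expand along row 1 (it has 1 zero):
  − (1) · M_12   where M_12 = det([2 3 -2; -3 -3 -1; -5 0 4]) = 57
  + (-2) · M_13   where M_13 = det([2 1 -2; -3 -3 -1; -5 -3 4]) = -1
  − (-5) · M_14   where M_14 = det([2 1 3; -3 -3 -3; -5 -3 0]) = -21
det = (-1)·(1)·(57) + (+1)·(-2)·(-1) + (-1)·(-5)·(-21) = -160

|P| = -160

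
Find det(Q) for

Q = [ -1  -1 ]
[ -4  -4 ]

|Q| = 0

det(Q) = (-1)·(-4) − (-1)·(-4) = 4 − 4 = 0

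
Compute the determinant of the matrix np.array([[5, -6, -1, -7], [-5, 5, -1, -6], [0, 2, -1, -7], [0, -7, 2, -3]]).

Expand along column 1 (it has 2 zeros):
  + (5) · M_11   where M_11 = det([5 -1 -6; 2 -1 -7; -7 2 -3]) = 48
  − (-5) · M_21   where M_21 = det([-6 -1 -7; 2 -1 -7; -7 2 -3]) = -136
det = (+1)·(5)·(48) + (-1)·(-5)·(-136) = -440

-440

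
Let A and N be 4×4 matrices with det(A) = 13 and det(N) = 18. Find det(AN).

det(AN) = det(A)·det(N) = (13)·(18) = 234

det(AN) = 234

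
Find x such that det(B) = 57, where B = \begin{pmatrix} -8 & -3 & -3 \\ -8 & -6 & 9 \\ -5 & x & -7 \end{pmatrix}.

0

Expanding along the column containing x, det(B) is linear in x: det(B) = (96)·x + (57).
Set (96)·x + (57) = 57  ⇒  (96)·x = 0  ⇒  x = 0.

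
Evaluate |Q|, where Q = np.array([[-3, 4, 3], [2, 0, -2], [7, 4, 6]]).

-104

Expand along row 2:
  − 2 · |4 3; 4 6| = −2·(24 − 12) = -24
  − (-2) · |-3 4; 7 4| = −(-2)·(-12 − 28) = -80
Sum: (-24) + (-80) = -104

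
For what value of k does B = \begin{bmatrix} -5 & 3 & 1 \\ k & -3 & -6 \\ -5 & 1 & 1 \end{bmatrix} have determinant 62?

k = -1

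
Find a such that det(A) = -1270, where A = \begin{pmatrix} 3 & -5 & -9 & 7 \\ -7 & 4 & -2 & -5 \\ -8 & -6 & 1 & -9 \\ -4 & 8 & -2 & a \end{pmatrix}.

0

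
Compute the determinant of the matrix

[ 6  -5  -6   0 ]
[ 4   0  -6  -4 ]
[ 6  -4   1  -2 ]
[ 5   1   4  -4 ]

Expand along row 1 (it has 1 zero):
  + (6) · M_11   where M_11 = det([0 -6 -4; -4 1 -2; 1 4 -4]) = 176
  − (-5) · M_12   where M_12 = det([4 -6 -4; 6 1 -2; 5 4 -4]) = -144
  + (-6) · M_13   where M_13 = det([4 0 -4; 6 -4 -2; 5 1 -4]) = -32
det = (+1)·(6)·(176) + (-1)·(-5)·(-144) + (+1)·(-6)·(-32) = 528

The determinant is 528.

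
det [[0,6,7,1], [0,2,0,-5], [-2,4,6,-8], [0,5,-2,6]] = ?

646

Expand along column 1 (it has 3 zeros):
  + (-2) · M_31   where M_31 = det([6 7 1; 2 0 -5; 5 -2 6]) = -323
det = (+1)·(-2)·(-323) = 646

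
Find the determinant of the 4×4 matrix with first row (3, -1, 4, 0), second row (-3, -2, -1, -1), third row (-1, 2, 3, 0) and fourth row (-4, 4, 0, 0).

The determinant is 8.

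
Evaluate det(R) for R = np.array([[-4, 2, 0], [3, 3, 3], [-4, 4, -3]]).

78

Expand along row 1:
  + (-4) · |3 3; 4 -3| = (-4)·(-9 − 12) = 84
  − 2 · |3 3; -4 -3| = −2·(-9 − (-12)) = -6
Sum: (84) + (-6) = 78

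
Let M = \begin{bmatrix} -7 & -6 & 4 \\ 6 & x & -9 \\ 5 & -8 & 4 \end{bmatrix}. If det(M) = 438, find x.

Expanding along the column containing x, det(M) is linear in x: det(M) = (-48)·x + (726).
Set (-48)·x + (726) = 438  ⇒  (-48)·x = -288  ⇒  x = 6.

x = 6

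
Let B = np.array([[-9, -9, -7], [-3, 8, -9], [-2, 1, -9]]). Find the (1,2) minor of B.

Delete row 1 and column 2; the remaining 2×2 submatrix is [-3 -9; -2 -9].
Its determinant is (-3)·(-9) − (-9)·(-2) = 9.

9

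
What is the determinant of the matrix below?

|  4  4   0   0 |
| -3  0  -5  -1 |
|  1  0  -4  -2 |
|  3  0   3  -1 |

The determinant is 80.

Expand along column 2 (it has 3 zeros):
  − (4) · M_12   where M_12 = det([-3 -5 -1; 1 -4 -2; 3 3 -1]) = -20
det = (-1)·(4)·(-20) = 80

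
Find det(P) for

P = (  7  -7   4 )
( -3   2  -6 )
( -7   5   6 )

-130

Expand along column 1:
  + 7 · |2 -6; 5 6| = 7·(12 − (-30)) = 294
  − (-3) · |-7 4; 5 6| = −(-3)·(-42 − 20) = -186
  + (-7) · |-7 4; 2 -6| = (-7)·(42 − 8) = -238
Sum: (294) + (-186) + (-238) = -130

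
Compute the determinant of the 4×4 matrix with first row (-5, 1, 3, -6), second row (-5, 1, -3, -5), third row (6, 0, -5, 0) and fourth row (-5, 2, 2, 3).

Expand along row 3 (it has 2 zeros):
  + (6) · M_31   where M_31 = det([1 3 -6; 1 -3 -5; 2 2 3]) = -86
  + (-5) · M_33   where M_33 = det([-5 1 -6; -5 1 -5; -5 2 3]) = 5
det = (+1)·(6)·(-86) + (+1)·(-5)·(5) = -541

The determinant is -541.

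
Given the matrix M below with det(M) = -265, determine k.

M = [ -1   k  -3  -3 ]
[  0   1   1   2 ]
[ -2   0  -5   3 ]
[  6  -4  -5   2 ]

k = 1

Expanding along the row containing k, det(M) is linear in k: det(M) = (-102)·k + (-163).
Set (-102)·k + (-163) = -265  ⇒  (-102)·k = -102  ⇒  k = 1.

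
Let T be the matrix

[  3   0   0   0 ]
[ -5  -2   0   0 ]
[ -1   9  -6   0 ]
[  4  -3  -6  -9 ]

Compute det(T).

T is lower triangular, so det(T) is the product of the diagonal entries:
det = (3) · (-2) · (-6) · (-9) = -324

The determinant is -324.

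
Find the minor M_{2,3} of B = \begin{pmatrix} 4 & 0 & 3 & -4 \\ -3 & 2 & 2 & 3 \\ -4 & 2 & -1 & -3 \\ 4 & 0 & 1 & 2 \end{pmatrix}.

The minor is 48.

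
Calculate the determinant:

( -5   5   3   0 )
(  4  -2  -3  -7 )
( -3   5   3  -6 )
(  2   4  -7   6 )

The determinant is -526.

Expand along row 1 (it has 1 zero):
  + (-5) · M_11   where M_11 = det([-2 -3 -7; 5 3 -6; 4 -7 6]) = 539
  − (5) · M_12   where M_12 = det([4 -3 -7; -3 3 -6; 2 -7 6]) = -219
  + (3) · M_13   where M_13 = det([4 -2 -7; -3 5 -6; 2 4 6]) = 358
det = (+1)·(-5)·(539) + (-1)·(5)·(-219) + (+1)·(3)·(358) = -526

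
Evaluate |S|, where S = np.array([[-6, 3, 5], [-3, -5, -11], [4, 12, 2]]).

det(S) = -926

Expand along column 1:
  + (-6) · |-5 -11; 12 2| = (-6)·(-10 − (-132)) = -732
  − (-3) · |3 5; 12 2| = −(-3)·(6 − 60) = -162
  + 4 · |3 5; -5 -11| = 4·(-33 − (-25)) = -32
Sum: (-732) + (-162) + (-32) = -926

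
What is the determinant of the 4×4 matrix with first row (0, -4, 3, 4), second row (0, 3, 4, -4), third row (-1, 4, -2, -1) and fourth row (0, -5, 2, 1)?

-107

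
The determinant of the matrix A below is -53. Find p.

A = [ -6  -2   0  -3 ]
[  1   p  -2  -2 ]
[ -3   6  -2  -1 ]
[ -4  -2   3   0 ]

Expanding along the column containing p, det(A) is linear in p: det(A) = (33)·p + (112).
Set (33)·p + (112) = -53  ⇒  (33)·p = -165  ⇒  p = -5.

-5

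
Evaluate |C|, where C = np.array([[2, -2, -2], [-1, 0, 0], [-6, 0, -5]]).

10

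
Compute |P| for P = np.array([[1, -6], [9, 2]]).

|P| = 56

det(P) = 1·2 − (-6)·9 = 2 − (-54) = 56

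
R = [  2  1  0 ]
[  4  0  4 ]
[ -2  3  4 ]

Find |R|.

Expand along row 1:
  + 2 · |0 4; 3 4| = 2·(0 − 12) = -24
  − 1 · |4 4; -2 4| = −1·(16 − (-8)) = -24
Sum: (-24) + (-24) = -48

The determinant is -48.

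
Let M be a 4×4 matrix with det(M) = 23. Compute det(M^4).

The determinant is 279841.

det(M^4) = (det M)^4 = (23)^4 = 279841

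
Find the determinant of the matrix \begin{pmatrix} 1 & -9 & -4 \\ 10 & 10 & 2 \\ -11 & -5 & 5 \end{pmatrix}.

Expand along column 1:
  + 1 · |10 2; -5 5| = 1·(50 − (-10)) = 60
  − 10 · |-9 -4; -5 5| = −10·(-45 − 20) = 650
  + (-11) · |-9 -4; 10 2| = (-11)·(-18 − (-40)) = -242
Sum: (60) + (650) + (-242) = 468

The determinant is 468.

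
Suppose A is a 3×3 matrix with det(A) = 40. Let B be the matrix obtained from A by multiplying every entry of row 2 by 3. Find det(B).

det(B) = 120

Scaling one row by 3 multiplies the determinant by 3.
det(B) = (3)·(40) = 120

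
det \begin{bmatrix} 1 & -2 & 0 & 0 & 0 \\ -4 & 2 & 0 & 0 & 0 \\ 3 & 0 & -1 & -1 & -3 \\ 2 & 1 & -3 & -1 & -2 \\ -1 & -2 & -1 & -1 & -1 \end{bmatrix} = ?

The determinant is 24.

The matrix is block lower-triangular with a 2×2 block and a 3×3 block on the diagonal, so its determinant equals the product of the determinants of the diagonal blocks.
det of the 2×2 block = -6
det of the 3×3 block = -4
det = (-6)·(-4) = 24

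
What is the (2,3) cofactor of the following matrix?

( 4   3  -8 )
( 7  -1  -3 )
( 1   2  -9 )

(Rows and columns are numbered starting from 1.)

-5

Delete row 2 and column 3; the remaining 2×2 submatrix is [4 3; 1 2].
Its determinant is 4·2 − 3·1 = 5.
The cofactor carries sign (−1)^(2+3) = −1, so C_{2,3} = −(5) = -5.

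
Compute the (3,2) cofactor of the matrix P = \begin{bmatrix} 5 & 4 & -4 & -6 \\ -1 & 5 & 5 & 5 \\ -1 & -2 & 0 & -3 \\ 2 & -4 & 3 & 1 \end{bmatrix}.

16

Delete row 3 and column 2; the remaining 3×3 submatrix is [5 -4 -6; -1 5 5; 2 3 1].
Its determinant is -16.
The cofactor carries sign (−1)^(3+2) = −1, so C_{3,2} = −(-16) = 16.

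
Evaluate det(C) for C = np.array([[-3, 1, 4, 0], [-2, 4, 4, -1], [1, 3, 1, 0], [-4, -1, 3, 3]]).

-37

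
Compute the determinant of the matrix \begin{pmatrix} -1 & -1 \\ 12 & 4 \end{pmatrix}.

det = (-1)·4 − (-1)·12 = -4 − (-12) = 8

8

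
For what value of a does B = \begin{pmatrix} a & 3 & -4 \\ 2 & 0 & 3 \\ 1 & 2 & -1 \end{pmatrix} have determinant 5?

-1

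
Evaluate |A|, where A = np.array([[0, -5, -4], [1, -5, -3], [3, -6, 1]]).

Expand along row 1:
  − (-5) · |1 -3; 3 1| = −(-5)·(1 − (-9)) = 50
  + (-4) · |1 -5; 3 -6| = (-4)·(-6 − (-15)) = -36
Sum: (50) + (-36) = 14

The determinant is 14.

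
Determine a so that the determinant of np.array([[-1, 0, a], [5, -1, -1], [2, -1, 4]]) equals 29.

Expanding along the row containing a, det(A) is linear in a: det(A) = (-3)·a + (5).
Set (-3)·a + (5) = 29  ⇒  (-3)·a = 24  ⇒  a = -8.

-8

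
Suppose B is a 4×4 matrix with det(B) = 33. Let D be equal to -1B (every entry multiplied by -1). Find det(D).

The determinant is 33.

For a 4×4 matrix, det(-1B) = (-1)^4·det(B) = 1·det(B).
det(D) = (1)·(33) = 33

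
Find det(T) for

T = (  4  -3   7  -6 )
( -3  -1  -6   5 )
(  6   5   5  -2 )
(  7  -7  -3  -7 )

The determinant is -1310.

Expand along row 1:
  + (4) · M_11   where M_11 = det([-1 -6 5; 5 5 -2; -7 -3 -7]) = -153
  − (-3) · M_12   where M_12 = det([-3 -6 5; 6 5 -2; 7 -3 -7]) = -310
  + (7) · M_13   where M_13 = det([-3 -1 5; 6 5 -2; 7 -7 -7]) = -266
  − (-6) · M_14   where M_14 = det([-3 -1 -6; 6 5 5; 7 -7 -3]) = 349
det = (+1)·(4)·(-153) + (-1)·(-3)·(-310) + (+1)·(7)·(-266) + (-1)·(-6)·(349) = -1310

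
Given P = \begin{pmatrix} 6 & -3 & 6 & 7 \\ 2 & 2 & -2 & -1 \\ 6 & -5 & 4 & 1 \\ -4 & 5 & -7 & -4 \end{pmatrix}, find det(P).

The determinant is -188.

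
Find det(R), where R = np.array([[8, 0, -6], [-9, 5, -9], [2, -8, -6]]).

-1188

Expand along row 1:
  + 8 · |5 -9; -8 -6| = 8·(-30 − 72) = -816
  + (-6) · |-9 5; 2 -8| = (-6)·(72 − 10) = -372
Sum: (-816) + (-372) = -1188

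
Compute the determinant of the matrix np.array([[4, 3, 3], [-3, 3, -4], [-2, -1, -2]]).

The determinant is -7.

Expand along row 1:
  + 4 · |3 -4; -1 -2| = 4·(-6 − 4) = -40
  − 3 · |-3 -4; -2 -2| = −3·(6 − 8) = 6
  + 3 · |-3 3; -2 -1| = 3·(3 − (-6)) = 27
Sum: (-40) + (6) + (27) = -7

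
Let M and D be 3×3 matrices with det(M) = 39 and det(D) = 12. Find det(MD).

468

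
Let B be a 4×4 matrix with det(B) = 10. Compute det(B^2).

The determinant is 100.

det(B^2) = (det B)^2 = (10)^2 = 100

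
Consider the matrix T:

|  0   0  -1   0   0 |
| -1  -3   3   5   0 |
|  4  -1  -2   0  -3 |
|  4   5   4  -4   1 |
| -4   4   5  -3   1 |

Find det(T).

The determinant is 238.

Expand along row 1 (it has 4 zeros):
  + (-1) · M_13   where M_13 = det([-1 -3 5 0; 4 -1 0 -3; 4 5 -4 1; -4 4 -3 1]) = -238
det = (+1)·(-1)·(-238) = 238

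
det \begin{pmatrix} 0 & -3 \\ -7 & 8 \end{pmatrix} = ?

-21

det = 0·8 − (-3)·(-7) = 0 − 21 = -21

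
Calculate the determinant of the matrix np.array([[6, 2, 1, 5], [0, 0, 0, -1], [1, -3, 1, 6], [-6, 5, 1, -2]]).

75

Expand along row 2 (it has 3 zeros):
  + (-1) · M_24   where M_24 = det([6 2 1; 1 -3 1; -6 5 1]) = -75
det = (+1)·(-1)·(-75) = 75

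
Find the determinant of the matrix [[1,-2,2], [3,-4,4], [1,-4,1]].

The determinant is -6.

Expand along column 1:
  + 1 · |-4 4; -4 1| = 1·(-4 − (-16)) = 12
  − 3 · |-2 2; -4 1| = −3·(-2 − (-8)) = -18
  + 1 · |-2 2; -4 4| = 1·(-8 − (-8)) = 0
Sum: (12) + (-18) + (0) = -6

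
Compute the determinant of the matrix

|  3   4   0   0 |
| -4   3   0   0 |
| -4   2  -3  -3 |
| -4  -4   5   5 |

0

The matrix is block lower-triangular with a 2×2 block and a 2×2 block on the diagonal, so its determinant equals the product of the determinants of the diagonal blocks.
det of the 2×2 block = 25
det of the 2×2 block = 0
det = (25)·(0) = 0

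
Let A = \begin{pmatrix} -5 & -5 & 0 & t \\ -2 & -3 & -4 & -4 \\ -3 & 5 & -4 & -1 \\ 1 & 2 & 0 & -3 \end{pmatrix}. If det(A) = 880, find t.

t = -7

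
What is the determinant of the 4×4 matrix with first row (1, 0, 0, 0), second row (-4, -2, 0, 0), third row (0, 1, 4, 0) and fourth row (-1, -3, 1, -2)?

The matrix is lower triangular, so the determinant is the product of the diagonal entries:
det = (1) · (-2) · (4) · (-2) = 16

16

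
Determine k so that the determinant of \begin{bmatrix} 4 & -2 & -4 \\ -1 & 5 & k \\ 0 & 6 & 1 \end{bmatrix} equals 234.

Expanding along the row containing k, det(A) is linear in k: det(A) = (-24)·k + (42).
Set (-24)·k + (42) = 234  ⇒  (-24)·k = 192  ⇒  k = -8.

k = -8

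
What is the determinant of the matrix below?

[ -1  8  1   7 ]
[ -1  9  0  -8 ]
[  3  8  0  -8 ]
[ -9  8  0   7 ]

The determinant is -429.

Expand along column 3 (it has 3 zeros):
  + (1) · M_13   where M_13 = det([-1 9 -8; 3 8 -8; -9 8 7]) = -429
det = (+1)·(1)·(-429) = -429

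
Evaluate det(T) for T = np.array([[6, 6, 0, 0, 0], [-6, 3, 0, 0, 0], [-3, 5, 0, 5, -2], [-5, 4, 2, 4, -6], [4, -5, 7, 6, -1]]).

T is block lower-triangular with a 2×2 block and a 3×3 block on the diagonal, so its determinant equals the product of the determinants of the diagonal blocks.
det of the 2×2 block = 54
det of the 3×3 block = -168
det = (54)·(-168) = -9072

|T| = -9072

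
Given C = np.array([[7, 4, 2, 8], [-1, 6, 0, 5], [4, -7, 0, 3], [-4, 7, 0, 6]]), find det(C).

The determinant is -306.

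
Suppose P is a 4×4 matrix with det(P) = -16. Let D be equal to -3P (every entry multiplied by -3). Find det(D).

|D| = -1296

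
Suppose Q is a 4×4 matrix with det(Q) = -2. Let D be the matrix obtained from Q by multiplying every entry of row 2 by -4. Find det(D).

det(D) = 8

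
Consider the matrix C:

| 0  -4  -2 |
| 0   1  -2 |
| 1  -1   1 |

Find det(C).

det(C) = 10

Expand along column 1:
  + 1 · |-4 -2; 1 -2| = 1·(8 − (-2)) = 10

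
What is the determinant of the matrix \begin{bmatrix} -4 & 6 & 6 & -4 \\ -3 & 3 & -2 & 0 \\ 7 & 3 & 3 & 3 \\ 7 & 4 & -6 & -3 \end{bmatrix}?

2920

Expand along row 2 (it has 1 zero):
  − (-3) · M_21   where M_21 = det([6 6 -4; 3 3 3; 4 -6 -3]) = 300
  + (3) · M_22   where M_22 = det([-4 6 -4; 7 3 3; 7 -6 -3]) = 468
  − (-2) · M_23   where M_23 = det([-4 6 -4; 7 3 3; 7 4 -3]) = 308
det = (-1)·(-3)·(300) + (+1)·(3)·(468) + (-1)·(-2)·(308) = 2920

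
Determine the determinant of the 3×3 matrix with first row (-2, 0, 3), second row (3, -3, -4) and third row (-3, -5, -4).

Expand along column 2:
  + (-3) · |-2 3; -3 -4| = (-3)·(8 − (-9)) = -51
  − (-5) · |-2 3; 3 -4| = −(-5)·(8 − 9) = -5
Sum: (-51) + (-5) = -56

-56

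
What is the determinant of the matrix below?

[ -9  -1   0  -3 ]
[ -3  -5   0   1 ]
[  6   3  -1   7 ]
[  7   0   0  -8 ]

448

Expand along column 3 (it has 3 zeros):
  + (-1) · M_33   where M_33 = det([-9 -1 -3; -3 -5 1; 7 0 -8]) = -448
det = (+1)·(-1)·(-448) = 448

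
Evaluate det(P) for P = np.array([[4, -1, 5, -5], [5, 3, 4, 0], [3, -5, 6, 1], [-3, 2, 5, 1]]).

det(P) = -1760

Expand along row 2 (it has 1 zero):
  − (5) · M_21   where M_21 = det([-1 5 -5; -5 6 1; 2 5 1]) = 219
  + (3) · M_22   where M_22 = det([4 5 -5; 3 6 1; -3 5 1]) = -191
  − (4) · M_23   where M_23 = det([4 -1 -5; 3 -5 1; -3 2 1]) = 23
det = (-1)·(5)·(219) + (+1)·(3)·(-191) + (-1)·(4)·(23) = -1760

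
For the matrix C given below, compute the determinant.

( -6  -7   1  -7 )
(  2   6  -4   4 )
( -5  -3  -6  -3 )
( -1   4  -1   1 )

det(C) = 120

Expand along row 1:
  + (-6) · M_11   where M_11 = det([6 -4 4; -3 -6 -3; 4 -1 1]) = 90
  − (-7) · M_12   where M_12 = det([2 -4 4; -5 -6 -3; -1 -1 1]) = -54
  + (1) · M_13   where M_13 = det([2 6 4; -5 -3 -3; -1 4 1]) = -26
  − (-7) · M_14   where M_14 = det([2 6 -4; -5 -3 -6; -1 4 -1]) = 152
det = (+1)·(-6)·(90) + (-1)·(-7)·(-54) + (+1)·(1)·(-26) + (-1)·(-7)·(152) = 120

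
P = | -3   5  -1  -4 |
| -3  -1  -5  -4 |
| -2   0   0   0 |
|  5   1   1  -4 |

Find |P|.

|P| = -224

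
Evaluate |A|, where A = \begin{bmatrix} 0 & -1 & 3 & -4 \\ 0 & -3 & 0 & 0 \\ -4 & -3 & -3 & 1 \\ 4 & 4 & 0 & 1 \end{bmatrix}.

Expand along row 2 (it has 3 zeros):
  + (-3) · M_22   where M_22 = det([0 3 -4; -4 -3 1; 4 0 1]) = -24
det = (+1)·(-3)·(-24) = 72

det(A) = 72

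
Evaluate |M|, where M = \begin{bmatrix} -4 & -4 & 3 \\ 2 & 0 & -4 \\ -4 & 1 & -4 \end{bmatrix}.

Expand along row 2:
  − 2 · |-4 3; 1 -4| = −2·(16 − 3) = -26
  − (-4) · |-4 -4; -4 1| = −(-4)·(-4 − 16) = -80
Sum: (-26) + (-80) = -106

The determinant is -106.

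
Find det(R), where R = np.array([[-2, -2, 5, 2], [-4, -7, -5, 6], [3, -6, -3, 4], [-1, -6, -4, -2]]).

|R| = -1992

Expand along row 1:
  + (-2) · M_11   where M_11 = det([-7 -5 6; -6 -3 4; -6 -4 -2]) = 62
  − (-2) · M_12   where M_12 = det([-4 -5 6; 3 -3 4; -1 -4 -2]) = -188
  + (5) · M_13   where M_13 = det([-4 -7 6; 3 -6 4; -1 -6 -2]) = -302
  − (2) · M_14   where M_14 = det([-4 -7 -5; 3 -6 -3; -1 -6 -4]) = -9
det = (+1)·(-2)·(62) + (-1)·(-2)·(-188) + (+1)·(5)·(-302) + (-1)·(2)·(-9) = -1992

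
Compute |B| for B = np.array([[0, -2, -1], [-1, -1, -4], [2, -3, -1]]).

|B| = 13

Expand along column 1:
  − (-1) · |-2 -1; -3 -1| = −(-1)·(2 − 3) = -1
  + 2 · |-2 -1; -1 -4| = 2·(8 − 1) = 14
Sum: (-1) + (14) = 13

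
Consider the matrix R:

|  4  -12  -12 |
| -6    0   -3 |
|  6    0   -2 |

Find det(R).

Expand along column 2:
  − (-12) · |-6 -3; 6 -2| = −(-12)·(12 − (-18)) = 360

360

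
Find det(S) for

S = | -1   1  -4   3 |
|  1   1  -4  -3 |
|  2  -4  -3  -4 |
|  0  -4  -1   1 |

|S| = -30

Expand along row 4 (it has 1 zero):
  + (-4) · M_42   where M_42 = det([-1 -4 3; 1 -4 -3; 2 -3 -4]) = 16
  − (-1) · M_43   where M_43 = det([-1 1 3; 1 1 -3; 2 -4 -4]) = -4
  + (1) · M_44   where M_44 = det([-1 1 -4; 1 1 -4; 2 -4 -3]) = 38
det = (+1)·(-4)·(16) + (-1)·(-1)·(-4) + (+1)·(1)·(38) = -30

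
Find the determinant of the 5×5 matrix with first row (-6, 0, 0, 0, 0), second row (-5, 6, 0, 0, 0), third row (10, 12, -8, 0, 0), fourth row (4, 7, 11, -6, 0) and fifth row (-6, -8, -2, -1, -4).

6912

The matrix is lower triangular, so the determinant is the product of the diagonal entries:
det = (-6) · (6) · (-8) · (-6) · (-4) = 6912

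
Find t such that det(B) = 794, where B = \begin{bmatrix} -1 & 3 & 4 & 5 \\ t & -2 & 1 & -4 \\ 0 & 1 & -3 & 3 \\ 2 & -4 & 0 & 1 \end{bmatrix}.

Expanding along the column containing t, det(B) is linear in t: det(B) = (121)·t + (-53).
Set (121)·t + (-53) = 794  ⇒  (121)·t = 847  ⇒  t = 7.

t = 7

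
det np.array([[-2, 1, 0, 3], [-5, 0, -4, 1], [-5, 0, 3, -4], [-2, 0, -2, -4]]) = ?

Expand along column 2 (it has 3 zeros):
  − (1) · M_12   where M_12 = det([-5 -4 1; -5 3 -4; -2 -2 -4]) = 164
det = (-1)·(1)·(164) = -164

The determinant is -164.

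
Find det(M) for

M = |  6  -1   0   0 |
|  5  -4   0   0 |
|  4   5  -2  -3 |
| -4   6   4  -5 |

-418

M is block lower-triangular with a 2×2 block and a 2×2 block on the diagonal, so its determinant equals the product of the determinants of the diagonal blocks.
det of the 2×2 block = -19
det of the 2×2 block = 22
det = (-19)·(22) = -418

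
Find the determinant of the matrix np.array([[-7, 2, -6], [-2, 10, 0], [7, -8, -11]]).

The determinant is 1050.

Expand along row 2:
  − (-2) · |2 -6; -8 -11| = −(-2)·(-22 − 48) = -140
  + 10 · |-7 -6; 7 -11| = 10·(77 − (-42)) = 1190
Sum: (-140) + (1190) = 1050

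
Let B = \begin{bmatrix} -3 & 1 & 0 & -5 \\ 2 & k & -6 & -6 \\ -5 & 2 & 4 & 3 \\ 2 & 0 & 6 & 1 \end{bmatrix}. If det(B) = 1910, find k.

Expanding along the column containing k, det(B) is linear in k: det(B) = (232)·k + (286).
Set (232)·k + (286) = 1910  ⇒  (232)·k = 1624  ⇒  k = 7.

k = 7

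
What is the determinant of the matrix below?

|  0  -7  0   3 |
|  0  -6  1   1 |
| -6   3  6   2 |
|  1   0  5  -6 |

Expand along row 1 (it has 2 zeros):
  − (-7) · M_12   where M_12 = det([0 1 1; -6 6 2; 1 5 -6]) = -70
  − (3) · M_14   where M_14 = det([0 -6 1; -6 3 6; 1 0 5]) = -219
det = (-1)·(-7)·(-70) + (-1)·(3)·(-219) = 167

167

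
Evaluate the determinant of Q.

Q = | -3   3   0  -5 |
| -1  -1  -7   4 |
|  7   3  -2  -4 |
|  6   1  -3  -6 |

1239

Expand along row 1 (it has 1 zero):
  + (-3) · M_11   where M_11 = det([-1 -7 4; 3 -2 -4; 1 -3 -6]) = -126
  − (3) · M_12   where M_12 = det([-1 -7 4; 7 -2 -4; 6 -3 -6]) = -162
  − (-5) · M_14   where M_14 = det([-1 -1 -7; 7 3 -2; 6 1 -3]) = 75
det = (+1)·(-3)·(-126) + (-1)·(3)·(-162) + (-1)·(-5)·(75) = 1239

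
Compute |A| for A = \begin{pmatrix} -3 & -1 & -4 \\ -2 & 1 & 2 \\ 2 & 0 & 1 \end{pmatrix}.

det(A) = -1

Expand along column 2:
  − (-1) · |-2 2; 2 1| = −(-1)·(-2 − 4) = -6
  + 1 · |-3 -4; 2 1| = 1·(-3 − (-8)) = 5
Sum: (-6) + (5) = -1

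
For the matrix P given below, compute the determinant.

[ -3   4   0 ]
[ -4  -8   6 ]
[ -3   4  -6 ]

det(P) = -240

Expand along row 1:
  + (-3) · |-8 6; 4 -6| = (-3)·(48 − 24) = -72
  − 4 · |-4 6; -3 -6| = −4·(24 − (-18)) = -168
Sum: (-72) + (-168) = -240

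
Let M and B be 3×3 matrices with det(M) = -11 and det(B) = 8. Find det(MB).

-88

det(MB) = det(M)·det(B) = (-11)·(8) = -88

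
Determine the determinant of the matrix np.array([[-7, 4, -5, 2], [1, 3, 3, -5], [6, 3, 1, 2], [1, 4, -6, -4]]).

-2511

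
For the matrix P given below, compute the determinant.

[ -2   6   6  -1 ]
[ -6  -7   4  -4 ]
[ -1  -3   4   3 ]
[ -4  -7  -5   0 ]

1791

Expand along row 4 (it has 1 zero):
  − (-4) · M_41   where M_41 = det([6 6 -1; -7 4 -4; -3 4 3]) = 382
  + (-7) · M_42   where M_42 = det([-2 6 -1; -6 4 -4; -1 4 3]) = 96
  − (-5) · M_43   where M_43 = det([-2 6 -1; -6 -7 -4; -1 -3 3]) = 187
det = (-1)·(-4)·(382) + (+1)·(-7)·(96) + (-1)·(-5)·(187) = 1791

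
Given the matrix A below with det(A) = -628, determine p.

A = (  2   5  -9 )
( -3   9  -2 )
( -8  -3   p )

Expanding along the row containing p, det(A) is linear in p: det(A) = (33)·p + (-661).
Set (33)·p + (-661) = -628  ⇒  (33)·p = 33  ⇒  p = 1.

1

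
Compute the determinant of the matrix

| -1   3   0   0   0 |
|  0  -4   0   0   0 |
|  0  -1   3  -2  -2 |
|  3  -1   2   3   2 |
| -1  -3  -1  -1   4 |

The matrix is block lower-triangular with a 2×2 block and a 3×3 block on the diagonal, so its determinant equals the product of the determinants of the diagonal blocks.
det of the 2×2 block = 4
det of the 3×3 block = 60
det = (4)·(60) = 240

The determinant is 240.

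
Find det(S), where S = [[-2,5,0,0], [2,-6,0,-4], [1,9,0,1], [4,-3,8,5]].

Expand along column 3 (it has 3 zeros):
  − (8) · M_43   where M_43 = det([-2 5 0; 2 -6 -4; 1 9 1]) = -90
det = (-1)·(8)·(-90) = 720

720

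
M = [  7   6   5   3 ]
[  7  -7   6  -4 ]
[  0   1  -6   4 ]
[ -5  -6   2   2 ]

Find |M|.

Expand along row 3 (it has 1 zero):
  − (1) · M_32   where M_32 = det([7 5 3; 7 6 -4; -5 2 2]) = 302
  + (-6) · M_33   where M_33 = det([7 6 3; 7 -7 -4; -5 -6 2]) = -461
  − (4) · M_34   where M_34 = det([7 6 5; 7 -7 6; -5 -6 2]) = -495
det = (-1)·(1)·(302) + (+1)·(-6)·(-461) + (-1)·(4)·(-495) = 4444

4444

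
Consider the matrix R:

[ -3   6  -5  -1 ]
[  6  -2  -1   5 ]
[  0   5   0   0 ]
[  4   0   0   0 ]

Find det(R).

Expand along row 3 (it has 3 zeros):
  − (5) · M_32   where M_32 = det([-3 -5 -1; 6 -1 5; 4 0 0]) = -104
det = (-1)·(5)·(-104) = 520

520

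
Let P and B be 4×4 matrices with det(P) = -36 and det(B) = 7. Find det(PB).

det(PB) = -252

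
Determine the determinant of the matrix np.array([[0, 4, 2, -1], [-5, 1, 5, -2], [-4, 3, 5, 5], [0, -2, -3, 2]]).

283

Expand along column 1 (it has 2 zeros):
  − (-5) · M_21   where M_21 = det([4 2 -1; 3 5 5; -2 -3 2]) = 67
  + (-4) · M_31   where M_31 = det([4 2 -1; 1 5 -2; -2 -3 2]) = 13
det = (-1)·(-5)·(67) + (+1)·(-4)·(13) = 283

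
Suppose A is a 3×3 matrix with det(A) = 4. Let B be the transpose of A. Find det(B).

det(Aᵀ) = det(A).
det(B) = (1)·(4) = 4

det(B) = 4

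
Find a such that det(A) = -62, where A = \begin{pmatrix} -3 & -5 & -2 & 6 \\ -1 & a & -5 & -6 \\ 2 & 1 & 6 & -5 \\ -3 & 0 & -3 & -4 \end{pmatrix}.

a = 4

Expanding along the column containing a, det(A) is linear in a: det(A) = (143)·a + (-634).
Set (143)·a + (-634) = -62  ⇒  (143)·a = 572  ⇒  a = 4.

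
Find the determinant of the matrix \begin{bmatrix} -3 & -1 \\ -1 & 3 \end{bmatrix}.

The determinant is -10.

det = (-3)·3 − (-1)·(-1) = -9 − 1 = -10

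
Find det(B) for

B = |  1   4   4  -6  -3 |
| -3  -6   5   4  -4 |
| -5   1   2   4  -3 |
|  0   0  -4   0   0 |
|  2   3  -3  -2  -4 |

|B| = -3776

Expand along row 4 (it has 4 zeros):
  − (-4) · M_43   where M_43 = det([1 4 -6 -3; -3 -6 4 -4; -5 1 4 -3; 2 3 -2 -4]) = -944
det = (-1)·(-4)·(-944) = -3776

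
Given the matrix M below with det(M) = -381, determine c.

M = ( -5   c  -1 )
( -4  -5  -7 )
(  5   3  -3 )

Expanding along the column containing c, det(M) is linear in c: det(M) = (-47)·c + (-193).
Set (-47)·c + (-193) = -381  ⇒  (-47)·c = -188  ⇒  c = 4.

c = 4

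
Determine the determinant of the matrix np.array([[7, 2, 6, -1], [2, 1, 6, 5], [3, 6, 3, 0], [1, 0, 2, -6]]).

1113

Expand along row 3 (it has 1 zero):
  + (3) · M_31   where M_31 = det([2 6 -1; 1 6 5; 0 2 -6]) = -58
  − (6) · M_32   where M_32 = det([7 6 -1; 2 6 5; 1 2 -6]) = -218
  + (3) · M_33   where M_33 = det([7 2 -1; 2 1 5; 1 0 -6]) = -7
det = (+1)·(3)·(-58) + (-1)·(6)·(-218) + (+1)·(3)·(-7) = 1113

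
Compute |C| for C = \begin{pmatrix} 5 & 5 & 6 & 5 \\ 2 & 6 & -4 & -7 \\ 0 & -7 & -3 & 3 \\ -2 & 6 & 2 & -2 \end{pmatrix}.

-726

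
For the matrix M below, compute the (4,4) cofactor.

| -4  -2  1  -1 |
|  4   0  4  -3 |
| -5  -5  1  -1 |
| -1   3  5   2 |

Delete row 4 and column 4; the remaining 3×3 submatrix is [-4 -2 1; 4 0 4; -5 -5 1].
Its determinant is -52.
The cofactor carries sign (−1)^(4+4) = +1, so C_{4,4} = +(-52) = -52.

-52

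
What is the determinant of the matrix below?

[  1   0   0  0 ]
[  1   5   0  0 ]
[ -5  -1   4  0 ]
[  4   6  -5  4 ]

The determinant is 80.

The matrix is lower triangular, so the determinant is the product of the diagonal entries:
det = (1) · (5) · (4) · (4) = 80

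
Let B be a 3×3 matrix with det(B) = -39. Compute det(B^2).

det(B^2) = (det B)^2 = (-39)^2 = 1521

1521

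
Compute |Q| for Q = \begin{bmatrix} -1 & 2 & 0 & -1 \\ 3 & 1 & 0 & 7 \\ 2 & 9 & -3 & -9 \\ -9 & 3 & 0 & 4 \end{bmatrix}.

det(Q) = 453

Expand along column 3 (it has 3 zeros):
  + (-3) · M_33   where M_33 = det([-1 2 -1; 3 1 7; -9 3 4]) = -151
det = (+1)·(-3)·(-151) = 453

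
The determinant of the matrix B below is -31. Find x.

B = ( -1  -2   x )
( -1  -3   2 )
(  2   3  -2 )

x = -9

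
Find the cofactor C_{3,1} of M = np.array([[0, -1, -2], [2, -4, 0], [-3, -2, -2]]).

The cofactor is -8.

Delete row 3 and column 1; the remaining 2×2 submatrix is [-1 -2; -4 0].
Its determinant is (-1)·0 − (-2)·(-4) = -8.
The cofactor carries sign (−1)^(3+1) = +1, so C_{3,1} = +(-8) = -8.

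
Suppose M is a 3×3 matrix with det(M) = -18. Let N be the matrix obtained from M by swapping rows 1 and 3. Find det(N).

Swapping two rows multiplies the determinant by −1.
det(N) = (-1)·(-18) = 18

det(N) = 18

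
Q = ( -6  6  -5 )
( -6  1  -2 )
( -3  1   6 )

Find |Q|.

219

Expand along column 1:
  + (-6) · |1 -2; 1 6| = (-6)·(6 − (-2)) = -48
  − (-6) · |6 -5; 1 6| = −(-6)·(36 − (-5)) = 246
  + (-3) · |6 -5; 1 -2| = (-3)·(-12 − (-5)) = 21
Sum: (-48) + (246) + (21) = 219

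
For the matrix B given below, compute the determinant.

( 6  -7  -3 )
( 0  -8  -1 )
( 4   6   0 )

The determinant is -32.

Expand along row 2:
  + (-8) · |6 -3; 4 0| = (-8)·(0 − (-12)) = -96
  − (-1) · |6 -7; 4 6| = −(-1)·(36 − (-28)) = 64
Sum: (-96) + (64) = -32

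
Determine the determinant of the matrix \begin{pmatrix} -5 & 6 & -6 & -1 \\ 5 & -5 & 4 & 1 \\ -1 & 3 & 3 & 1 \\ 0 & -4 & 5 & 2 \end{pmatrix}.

-96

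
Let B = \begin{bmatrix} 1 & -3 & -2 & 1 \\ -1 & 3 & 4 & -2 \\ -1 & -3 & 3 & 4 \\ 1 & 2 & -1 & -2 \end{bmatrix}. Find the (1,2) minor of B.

The minor is 14.

Delete row 1 and column 2; the remaining 3×3 submatrix is [-1 4 -2; -1 3 4; 1 -1 -2].
Its determinant is 14.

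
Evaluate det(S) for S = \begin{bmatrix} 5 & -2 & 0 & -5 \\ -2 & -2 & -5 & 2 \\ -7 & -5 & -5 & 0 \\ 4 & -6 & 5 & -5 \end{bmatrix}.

Expand along row 1 (it has 1 zero):
  + (5) · M_11   where M_11 = det([-2 -5 2; -5 -5 0; -6 5 -5]) = -35
  − (-2) · M_12   where M_12 = det([-2 -5 2; -7 -5 0; 4 5 -5]) = 95
  − (-5) · M_14   where M_14 = det([-2 -2 -5; -7 -5 -5; 4 -6 5]) = -230
det = (+1)·(5)·(-35) + (-1)·(-2)·(95) + (-1)·(-5)·(-230) = -1135

-1135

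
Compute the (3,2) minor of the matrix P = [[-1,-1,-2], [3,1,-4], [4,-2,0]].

10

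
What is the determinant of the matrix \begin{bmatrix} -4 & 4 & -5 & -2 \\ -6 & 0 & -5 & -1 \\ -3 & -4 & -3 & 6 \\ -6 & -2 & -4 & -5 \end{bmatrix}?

Expand along row 2 (it has 1 zero):
  − (-6) · M_21   where M_21 = det([4 -5 -2; -4 -3 6; -2 -4 -5]) = 296
  − (-5) · M_23   where M_23 = det([-4 4 -2; -3 -4 6; -6 -2 -5]) = -296
  + (-1) · M_24   where M_24 = det([-4 4 -5; -3 -4 -3; -6 -2 -4]) = 74
det = (-1)·(-6)·(296) + (-1)·(-5)·(-296) + (+1)·(-1)·(74) = 222

The determinant is 222.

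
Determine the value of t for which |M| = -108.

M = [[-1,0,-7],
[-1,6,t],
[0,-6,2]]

t = 9

Expanding along the column containing t, det(M) is linear in t: det(M) = (-6)·t + (-54).
Set (-6)·t + (-54) = -108  ⇒  (-6)·t = -54  ⇒  t = 9.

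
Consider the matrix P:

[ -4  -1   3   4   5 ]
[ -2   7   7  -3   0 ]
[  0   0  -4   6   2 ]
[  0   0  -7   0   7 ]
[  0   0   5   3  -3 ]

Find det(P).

det(P) = -3780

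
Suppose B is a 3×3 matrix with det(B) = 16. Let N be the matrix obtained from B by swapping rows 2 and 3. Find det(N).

Swapping two rows multiplies the determinant by −1.
det(N) = (-1)·(16) = -16

det(N) = -16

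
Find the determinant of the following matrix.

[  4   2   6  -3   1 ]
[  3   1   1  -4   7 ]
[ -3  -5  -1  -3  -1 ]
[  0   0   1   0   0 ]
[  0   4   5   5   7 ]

Expand along row 4 (it has 4 zeros):
  − (1) · M_43   where M_43 = det([4 2 -3 1; 3 1 -4 7; -3 -5 -3 -1; 0 4 5 7]) = -6
det = (-1)·(1)·(-6) = 6

6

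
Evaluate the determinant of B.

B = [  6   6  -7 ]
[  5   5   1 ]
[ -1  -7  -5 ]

Expand along row 1:
  + 6 · |5 1; -7 -5| = 6·(-25 − (-7)) = -108
  − 6 · |5 1; -1 -5| = −6·(-25 − (-1)) = 144
  + (-7) · |5 5; -1 -7| = (-7)·(-35 − (-5)) = 210
Sum: (-108) + (144) + (210) = 246

The determinant is 246.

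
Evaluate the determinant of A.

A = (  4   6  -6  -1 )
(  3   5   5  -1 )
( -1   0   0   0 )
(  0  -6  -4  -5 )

Expand along row 3 (it has 3 zeros):
  + (-1) · M_31   where M_31 = det([6 -6 -1; 5 5 -1; -6 -4 -5]) = -370
det = (+1)·(-1)·(-370) = 370

|A| = 370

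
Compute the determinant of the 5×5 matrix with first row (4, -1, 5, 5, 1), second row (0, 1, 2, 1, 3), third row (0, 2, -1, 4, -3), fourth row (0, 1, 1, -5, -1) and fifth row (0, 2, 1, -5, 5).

Expand along column 1 (it has 4 zeros):
  + (4) · M_11   where M_11 = det([1 2 1 3; 2 -1 4 -3; 1 1 -5 -1; 2 1 -5 5]) = 231
det = (+1)·(4)·(231) = 924

The determinant is 924.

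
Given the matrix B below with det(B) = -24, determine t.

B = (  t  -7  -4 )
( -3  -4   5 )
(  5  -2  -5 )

Expanding along the row containing t, det(B) is linear in t: det(B) = (30)·t + (-174).
Set (30)·t + (-174) = -24  ⇒  (30)·t = 150  ⇒  t = 5.

5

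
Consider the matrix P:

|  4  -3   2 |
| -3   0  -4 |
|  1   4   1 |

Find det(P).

|P| = 43

Expand along row 2:
  − (-3) · |-3 2; 4 1| = −(-3)·(-3 − 8) = -33
  − (-4) · |4 -3; 1 4| = −(-4)·(16 − (-3)) = 76
Sum: (-33) + (76) = 43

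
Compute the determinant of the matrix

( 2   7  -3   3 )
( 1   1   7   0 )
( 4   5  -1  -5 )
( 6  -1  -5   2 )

2776

Expand along row 2 (it has 1 zero):
  − (1) · M_21   where M_21 = det([7 -3 3; 5 -1 -5; -1 -5 2]) = -252
  + (1) · M_22   where M_22 = det([2 -3 3; 4 -1 -5; 6 -5 2]) = 18
  − (7) · M_23   where M_23 = det([2 7 3; 4 5 -5; 6 -1 2]) = -358
det = (-1)·(1)·(-252) + (+1)·(1)·(18) + (-1)·(7)·(-358) = 2776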